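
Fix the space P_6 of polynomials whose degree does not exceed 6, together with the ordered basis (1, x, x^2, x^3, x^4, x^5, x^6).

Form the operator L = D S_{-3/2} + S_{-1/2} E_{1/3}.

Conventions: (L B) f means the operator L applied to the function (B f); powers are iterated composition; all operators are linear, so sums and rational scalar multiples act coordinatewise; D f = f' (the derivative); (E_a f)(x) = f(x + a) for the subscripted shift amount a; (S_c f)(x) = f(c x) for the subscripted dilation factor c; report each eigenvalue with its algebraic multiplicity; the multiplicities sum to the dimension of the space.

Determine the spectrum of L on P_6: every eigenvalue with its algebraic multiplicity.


image of 1: 1
image of x: -(1/2)x - 7/6
image of x^2: (1/4)x^2 + (25/6)x + 1/9
image of x^3: -(1/8)x^3 - (79/8)x^2 - (1/6)x + 1/27
image of x^4: (1/16)x^4 + (241/12)x^3 + (1/6)x^2 - (2/27)x + 1/81
image of x^5: -(1/32)x^5 - (3635/96)x^4 - (5/36)x^3 + (5/54)x^2 - (5/162)x + 1/243
image of x^6: (1/64)x^6 + (2185/32)x^5 + (5/48)x^4 - (5/54)x^3 + (5/108)x^2 - (1/81)x + 1/729
the matrix is upper triangular; its diagonal is (1, -1/2, 1/4, -1/8, 1/16, -1/32, 1/64)
for a triangular matrix the eigenvalues are the diagonal entries, with algebraic multiplicity their repetition count

λ = -1/2 (multiplicity 1), λ = -1/8 (multiplicity 1), λ = -1/32 (multiplicity 1), λ = 1/64 (multiplicity 1), λ = 1/16 (multiplicity 1), λ = 1/4 (multiplicity 1), λ = 1 (multiplicity 1)


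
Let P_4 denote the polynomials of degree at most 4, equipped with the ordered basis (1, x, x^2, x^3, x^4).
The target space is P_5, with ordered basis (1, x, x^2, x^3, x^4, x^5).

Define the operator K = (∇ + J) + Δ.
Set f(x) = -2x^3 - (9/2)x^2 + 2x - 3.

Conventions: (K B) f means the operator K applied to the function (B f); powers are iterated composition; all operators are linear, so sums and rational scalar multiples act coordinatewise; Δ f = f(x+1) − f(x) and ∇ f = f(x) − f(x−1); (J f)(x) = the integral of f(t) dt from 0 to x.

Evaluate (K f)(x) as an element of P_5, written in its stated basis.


g(x) = -(1/2)x^4 - (3/2)x^3 - 11x^2 - 21x

∇ f = -6x^2 - 3x + 9/2
J f = -(1/2)x^4 - (3/2)x^3 + x^2 - 3x
(∇ + J) f = -(1/2)x^4 - (3/2)x^3 - 5x^2 - 6x + 9/2
Δ f = -6x^2 - 15x - 9/2
((∇ + J) + Δ) f = -(1/2)x^4 - (3/2)x^3 - 11x^2 - 21x


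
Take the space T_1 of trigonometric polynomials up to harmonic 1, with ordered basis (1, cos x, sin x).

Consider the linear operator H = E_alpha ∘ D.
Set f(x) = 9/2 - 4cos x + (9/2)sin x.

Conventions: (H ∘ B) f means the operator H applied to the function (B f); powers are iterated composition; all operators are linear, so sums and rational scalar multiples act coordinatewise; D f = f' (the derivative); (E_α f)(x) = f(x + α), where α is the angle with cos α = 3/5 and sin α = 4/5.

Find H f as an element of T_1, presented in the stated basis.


g(x) = (59/10)cos x - (6/5)sin x

D f = (9/2)cos x + 4sin x
E_alpha D f = (59/10)cos x - (6/5)sin x


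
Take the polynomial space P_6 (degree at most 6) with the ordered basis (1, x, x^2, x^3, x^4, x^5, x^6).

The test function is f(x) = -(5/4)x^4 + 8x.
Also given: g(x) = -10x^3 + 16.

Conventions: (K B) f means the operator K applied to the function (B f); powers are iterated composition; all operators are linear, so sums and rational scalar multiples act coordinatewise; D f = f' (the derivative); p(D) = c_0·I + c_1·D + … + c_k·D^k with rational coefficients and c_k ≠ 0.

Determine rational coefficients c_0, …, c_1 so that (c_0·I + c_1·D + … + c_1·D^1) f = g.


D^0 f = -(5/4)x^4 + 8x
D^1 f = -5x^3 + 8
matching coefficients of g against c_0 f + c_1 Df + … from the top degree down determines the c_i
solution: c_0 = 0, c_1 = 2

c_0 = 0, c_1 = 2


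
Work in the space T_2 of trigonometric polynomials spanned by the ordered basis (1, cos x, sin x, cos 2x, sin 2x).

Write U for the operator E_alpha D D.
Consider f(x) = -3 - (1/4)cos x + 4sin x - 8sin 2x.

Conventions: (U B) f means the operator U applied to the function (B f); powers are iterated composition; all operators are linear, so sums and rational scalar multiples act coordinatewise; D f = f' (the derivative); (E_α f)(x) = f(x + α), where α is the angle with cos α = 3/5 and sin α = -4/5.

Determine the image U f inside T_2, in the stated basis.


D f = 4cos x + (1/4)sin x - 16cos 2x
D D f = (1/4)cos x - 4sin x + 32sin 2x
E_alpha D D f = (67/20)cos x - (11/5)sin x - (768/25)cos 2x - (224/25)sin 2x

the image equals g(x) = (67/20)cos x - (11/5)sin x - (768/25)cos 2x - (224/25)sin 2x


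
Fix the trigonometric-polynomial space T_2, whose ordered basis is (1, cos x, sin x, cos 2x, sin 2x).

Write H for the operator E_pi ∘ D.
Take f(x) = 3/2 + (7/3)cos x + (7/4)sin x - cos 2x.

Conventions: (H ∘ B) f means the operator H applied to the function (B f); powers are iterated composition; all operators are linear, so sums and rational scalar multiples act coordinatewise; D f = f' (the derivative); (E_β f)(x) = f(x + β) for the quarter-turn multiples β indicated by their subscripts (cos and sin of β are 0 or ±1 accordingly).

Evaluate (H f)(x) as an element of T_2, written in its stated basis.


the result is g(x) = -(7/4)cos x + (7/3)sin x + 2sin 2x

D f = (7/4)cos x - (7/3)sin x + 2sin 2x
E_pi D f = -(7/4)cos x + (7/3)sin x + 2sin 2x


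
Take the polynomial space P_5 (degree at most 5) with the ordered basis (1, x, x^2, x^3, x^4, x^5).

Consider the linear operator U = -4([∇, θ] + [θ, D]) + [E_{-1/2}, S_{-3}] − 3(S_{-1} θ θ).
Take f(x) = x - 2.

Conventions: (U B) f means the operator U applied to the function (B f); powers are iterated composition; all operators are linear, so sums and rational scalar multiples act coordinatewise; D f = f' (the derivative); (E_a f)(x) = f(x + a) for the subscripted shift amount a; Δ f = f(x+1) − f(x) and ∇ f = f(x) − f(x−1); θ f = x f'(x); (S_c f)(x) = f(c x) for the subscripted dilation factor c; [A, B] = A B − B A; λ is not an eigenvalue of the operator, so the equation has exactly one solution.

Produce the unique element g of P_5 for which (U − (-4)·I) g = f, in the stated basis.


g(x) = (1/7)x - 4/7

write g with unknown coordinates in the stated basis and equate coefficients in (U − (-4)·I) g = f
solving from the highest basis element down gives g = (1/7)x - 4/7
check: U g = (3/7)x + 2/7
so U g − (-4)·g = x - 2 = f ✓


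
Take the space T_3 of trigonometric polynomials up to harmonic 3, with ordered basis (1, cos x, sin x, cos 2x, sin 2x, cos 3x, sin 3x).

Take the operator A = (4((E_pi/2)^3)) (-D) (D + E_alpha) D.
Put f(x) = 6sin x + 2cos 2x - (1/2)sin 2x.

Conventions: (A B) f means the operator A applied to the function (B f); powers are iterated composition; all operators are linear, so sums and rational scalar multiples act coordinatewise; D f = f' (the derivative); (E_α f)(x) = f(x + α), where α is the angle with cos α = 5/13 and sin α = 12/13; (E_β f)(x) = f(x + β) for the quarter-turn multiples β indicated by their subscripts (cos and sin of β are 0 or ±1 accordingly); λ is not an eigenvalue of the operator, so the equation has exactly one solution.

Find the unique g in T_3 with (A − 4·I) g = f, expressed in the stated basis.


write g with unknown coordinates in the stated basis and equate coefficients in (A − 4·I) g = f
solving from the highest basis element down gives g = (15/26)cos x + (18/13)sin x - (151/40834)cos 2x - (7635/163336)sin 2x
check: A g = (30/13)cos x + (150/13)sin x + (40532/20417)cos 2x - (14026/20417)sin 2x
so A g − 4·g = 6sin x + 2cos 2x - (1/2)sin 2x = f ✓

the result is g(x) = (15/26)cos x + (18/13)sin x - (151/40834)cos 2x - (7635/163336)sin 2x


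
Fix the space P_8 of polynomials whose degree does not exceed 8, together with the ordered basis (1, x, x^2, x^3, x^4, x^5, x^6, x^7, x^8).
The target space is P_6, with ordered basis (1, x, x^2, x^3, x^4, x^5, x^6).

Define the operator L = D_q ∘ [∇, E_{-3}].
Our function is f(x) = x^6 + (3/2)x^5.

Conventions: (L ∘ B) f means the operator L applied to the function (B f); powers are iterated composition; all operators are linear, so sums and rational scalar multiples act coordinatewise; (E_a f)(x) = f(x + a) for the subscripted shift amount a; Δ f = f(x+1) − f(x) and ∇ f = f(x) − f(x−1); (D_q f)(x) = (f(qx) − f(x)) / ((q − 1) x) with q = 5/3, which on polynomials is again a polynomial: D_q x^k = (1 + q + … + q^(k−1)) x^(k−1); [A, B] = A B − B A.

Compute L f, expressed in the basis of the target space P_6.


E_{-3} f = x^6 - (33/2)x^5 + (225/2)x^4 - 405x^3 + 810x^2 - (1701/2)x + 729/2
∇ E_{-3} f = 6x^5 - (195/2)x^4 + 635x^3 - 2070x^2 + (6747/2)x - 4391/2
∇ f = 6x^5 - (15/2)x^4 + 5x^3 - (3/2)x + 1/2
E_{-3} ∇ f = 6x^5 - (195/2)x^4 + 635x^3 - 2070x^2 + (6747/2)x - 4391/2
[∇, E_{-3}] f = 0
D_q [∇, E_{-3}] f = 0

the result is g(x) = 0


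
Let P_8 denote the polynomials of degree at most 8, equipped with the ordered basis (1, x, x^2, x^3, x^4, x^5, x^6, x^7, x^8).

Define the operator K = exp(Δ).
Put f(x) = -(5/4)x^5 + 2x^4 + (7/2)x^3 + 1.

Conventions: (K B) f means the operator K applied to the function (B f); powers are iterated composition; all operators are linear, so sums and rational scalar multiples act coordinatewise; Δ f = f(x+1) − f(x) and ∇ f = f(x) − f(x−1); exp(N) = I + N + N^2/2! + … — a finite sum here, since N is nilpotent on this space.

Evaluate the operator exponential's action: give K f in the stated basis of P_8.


order-1 term: -(25/4)x^4 - (9/2)x^3 + 10x^2 + (49/4)x + 17/4
order-2 term: -(25/2)x^3 - (51/2)x^2 - (37/4)x + 23/4
order-3 term: -(25/2)x^2 - (59/2)x - 63/4
order-4 term: -(25/4)x - 21/2
order-5 term: -5/4
the series for exp(Δ) f terminates at order 5
exp(Δ) f = -(5/4)x^5 - (17/4)x^4 - (27/2)x^3 - 28x^2 - (131/4)x - 33/2

the result is g(x) = -(5/4)x^5 - (17/4)x^4 - (27/2)x^3 - 28x^2 - (131/4)x - 33/2


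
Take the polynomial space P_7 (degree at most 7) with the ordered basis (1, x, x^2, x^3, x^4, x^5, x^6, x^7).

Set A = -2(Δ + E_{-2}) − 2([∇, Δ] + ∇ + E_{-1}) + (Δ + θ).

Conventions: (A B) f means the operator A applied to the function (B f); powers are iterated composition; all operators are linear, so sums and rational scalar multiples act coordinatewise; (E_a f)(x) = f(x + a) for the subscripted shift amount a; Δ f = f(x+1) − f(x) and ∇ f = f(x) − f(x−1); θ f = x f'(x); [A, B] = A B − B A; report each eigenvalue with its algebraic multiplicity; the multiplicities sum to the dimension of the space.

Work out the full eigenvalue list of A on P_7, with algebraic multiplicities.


λ = -4 (multiplicity 1), λ = -3 (multiplicity 1), λ = -2 (multiplicity 1), λ = -1 (multiplicity 1), λ = 0 (multiplicity 1), λ = 1 (multiplicity 1), λ = 2 (multiplicity 1), λ = 3 (multiplicity 1)

image of 1: -4
image of x: -3x + 3
image of x^2: -2x^2 + 6x - 9
image of x^3: -x^3 + 9x^2 - 27x + 15
image of x^4: 12x^3 - 54x^2 + 60x - 33
image of x^5: x^5 + 15x^4 - 90x^3 + 150x^2 - 165x + 63
image of x^6: 2x^6 + 18x^5 - 135x^4 + 300x^3 - 495x^2 + 378x - 129
image of x^7: 3x^7 + 21x^6 - 189x^5 + 525x^4 - 1155x^3 + 1323x^2 - 903x + 255
the matrix is upper triangular; its diagonal is (-4, -3, -2, -1, 0, 1, 2, 3)
for a triangular matrix the eigenvalues are the diagonal entries, with algebraic multiplicity their repetition count


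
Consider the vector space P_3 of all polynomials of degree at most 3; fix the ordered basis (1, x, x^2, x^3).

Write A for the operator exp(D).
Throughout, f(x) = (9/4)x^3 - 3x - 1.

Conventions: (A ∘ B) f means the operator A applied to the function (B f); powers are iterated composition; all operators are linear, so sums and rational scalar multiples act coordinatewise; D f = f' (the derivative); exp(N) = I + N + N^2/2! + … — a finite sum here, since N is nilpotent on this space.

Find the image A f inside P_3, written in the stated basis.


the result is g(x) = (9/4)x^3 + (27/4)x^2 + (15/4)x - 7/4

order-1 term: (27/4)x^2 - 3
order-2 term: (27/4)x
order-3 term: 9/4
the series for exp(D) f terminates at order 3
exp(D) f = (9/4)x^3 + (27/4)x^2 + (15/4)x - 7/4


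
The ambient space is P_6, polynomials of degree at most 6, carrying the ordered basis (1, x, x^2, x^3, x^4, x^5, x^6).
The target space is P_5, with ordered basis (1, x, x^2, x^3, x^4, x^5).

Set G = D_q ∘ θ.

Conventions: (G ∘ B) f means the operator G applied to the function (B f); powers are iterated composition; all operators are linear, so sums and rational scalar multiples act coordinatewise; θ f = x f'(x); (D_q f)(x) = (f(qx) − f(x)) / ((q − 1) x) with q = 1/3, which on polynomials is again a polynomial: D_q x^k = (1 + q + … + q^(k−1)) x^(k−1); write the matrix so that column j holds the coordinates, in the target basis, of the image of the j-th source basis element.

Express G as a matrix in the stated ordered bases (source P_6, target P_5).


the matrix is [[0, 1, 0, 0, 0, 0, 0]; [0, 0, 8/3, 0, 0, 0, 0]; [0, 0, 0, 13/3, 0, 0, 0]; [0, 0, 0, 0, 160/27, 0, 0]; [0, 0, 0, 0, 0, 605/81, 0]; [0, 0, 0, 0, 0, 0, 728/81]] (rows listed top to bottom)

image of 1: 0
image of x: 1
image of x^2: (8/3)x
image of x^3: (13/3)x^2
image of x^4: (160/27)x^3
image of x^5: (605/81)x^4
image of x^6: (728/81)x^5
each image's coordinates form column j of the matrix


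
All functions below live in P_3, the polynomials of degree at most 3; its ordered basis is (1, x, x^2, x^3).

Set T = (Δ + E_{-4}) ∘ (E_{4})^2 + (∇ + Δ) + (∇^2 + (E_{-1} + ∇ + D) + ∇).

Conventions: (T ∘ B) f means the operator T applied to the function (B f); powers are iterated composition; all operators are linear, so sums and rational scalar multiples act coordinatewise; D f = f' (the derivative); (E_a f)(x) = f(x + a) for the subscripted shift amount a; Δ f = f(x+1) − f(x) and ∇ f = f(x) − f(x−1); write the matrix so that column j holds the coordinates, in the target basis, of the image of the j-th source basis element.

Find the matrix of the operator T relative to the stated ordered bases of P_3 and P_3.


image of 1: 2
image of x: 2x + 9
image of x^2: 2x^2 + 18x + 34
image of x^3: 2x^3 + 27x^2 + 102x + 278
each image's coordinates form column j of the matrix

the matrix is [[2, 9, 34, 278]; [0, 2, 18, 102]; [0, 0, 2, 27]; [0, 0, 0, 2]] (rows listed top to bottom)


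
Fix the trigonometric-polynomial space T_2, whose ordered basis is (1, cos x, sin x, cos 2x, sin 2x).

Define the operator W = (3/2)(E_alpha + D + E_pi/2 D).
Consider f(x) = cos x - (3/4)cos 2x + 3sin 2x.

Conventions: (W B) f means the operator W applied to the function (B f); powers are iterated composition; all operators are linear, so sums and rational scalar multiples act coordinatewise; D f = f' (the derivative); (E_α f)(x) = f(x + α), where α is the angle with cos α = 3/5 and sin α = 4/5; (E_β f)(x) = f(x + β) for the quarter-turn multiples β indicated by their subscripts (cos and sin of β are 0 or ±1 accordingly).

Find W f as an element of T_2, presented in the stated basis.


the image equals g(x) = -(3/5)cos x - (27/10)sin x + (927/200)cos 2x - (9/50)sin 2x

E_alpha f = (3/5)cos x - (4/5)sin x + (309/100)cos 2x - (3/25)sin 2x
D f = -sin x + 6cos 2x + (3/2)sin 2x
D f = -sin x + 6cos 2x + (3/2)sin 2x
E_pi/2 D f = -cos x - 6cos 2x - (3/2)sin 2x
(E_alpha + D + E_pi/2 D) f = -(2/5)cos x - (9/5)sin x + (309/100)cos 2x - (3/25)sin 2x
((3/2)(E_alpha + D + E_pi/2 D)) f = -(3/5)cos x - (27/10)sin x + (927/200)cos 2x - (9/50)sin 2x


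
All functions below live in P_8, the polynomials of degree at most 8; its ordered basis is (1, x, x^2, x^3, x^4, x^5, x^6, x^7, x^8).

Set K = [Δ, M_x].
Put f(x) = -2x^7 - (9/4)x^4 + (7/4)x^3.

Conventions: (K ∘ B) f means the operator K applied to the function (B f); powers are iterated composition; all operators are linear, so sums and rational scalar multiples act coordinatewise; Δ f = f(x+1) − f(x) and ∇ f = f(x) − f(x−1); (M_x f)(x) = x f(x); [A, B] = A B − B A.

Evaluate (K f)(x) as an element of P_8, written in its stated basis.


M_x f = -2x^8 - (9/4)x^5 + (7/4)x^4
Δ M_x f = -16x^7 - 56x^6 - 112x^5 - (605/4)x^4 - (255/2)x^3 - 68x^2 - (81/4)x - 5/2
Δ f = -14x^6 - 42x^5 - 70x^4 - 79x^3 - (201/4)x^2 - (71/4)x - 5/2
M_x Δ f = -14x^7 - 42x^6 - 70x^5 - 79x^4 - (201/4)x^3 - (71/4)x^2 - (5/2)x
[Δ, M_x] f = -2x^7 - 14x^6 - 42x^5 - (289/4)x^4 - (309/4)x^3 - (201/4)x^2 - (71/4)x - 5/2

the result is g(x) = -2x^7 - 14x^6 - 42x^5 - (289/4)x^4 - (309/4)x^3 - (201/4)x^2 - (71/4)x - 5/2


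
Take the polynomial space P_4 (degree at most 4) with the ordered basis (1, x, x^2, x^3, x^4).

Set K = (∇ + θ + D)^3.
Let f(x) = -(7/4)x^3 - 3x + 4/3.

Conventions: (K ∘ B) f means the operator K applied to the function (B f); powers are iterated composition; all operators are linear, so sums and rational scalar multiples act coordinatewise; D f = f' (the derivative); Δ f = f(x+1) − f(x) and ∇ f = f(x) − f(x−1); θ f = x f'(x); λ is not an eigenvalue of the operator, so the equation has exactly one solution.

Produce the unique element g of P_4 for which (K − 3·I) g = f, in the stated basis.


write g with unknown coordinates in the stated basis and equate coefficients in (K − 3·I) g = f
solving from the highest basis element down gives g = -(7/96)x^3 + (133/80)x^2 + (6703/320)x + 8831/360
check: K g = -(63/32)x^3 + (399/80)x^2 + (19149/320)x + 2997/40
so K g − 3·g = -(7/4)x^3 - 3x + 4/3 = f ✓

the image equals g(x) = -(7/96)x^3 + (133/80)x^2 + (6703/320)x + 8831/360


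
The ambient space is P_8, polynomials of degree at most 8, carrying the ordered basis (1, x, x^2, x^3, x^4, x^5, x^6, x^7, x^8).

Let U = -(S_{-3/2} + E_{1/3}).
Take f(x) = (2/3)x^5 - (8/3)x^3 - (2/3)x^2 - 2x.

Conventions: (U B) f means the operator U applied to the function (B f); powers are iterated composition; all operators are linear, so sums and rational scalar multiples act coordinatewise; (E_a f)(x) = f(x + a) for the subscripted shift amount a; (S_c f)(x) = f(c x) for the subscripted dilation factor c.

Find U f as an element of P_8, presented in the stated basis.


S_{-3/2} f = -(81/16)x^5 + 9x^3 - (3/2)x^2 + 3x
E_{1/3} f = (2/3)x^5 + (10/9)x^4 - (52/27)x^3 - (250/81)x^2 - (800/243)x - 610/729
(S_{-3/2} + E_{1/3}) f = -(211/48)x^5 + (10/9)x^4 + (191/27)x^3 - (743/162)x^2 - (71/243)x - 610/729
(-(S_{-3/2} + E_{1/3})) f = (211/48)x^5 - (10/9)x^4 - (191/27)x^3 + (743/162)x^2 + (71/243)x + 610/729

the result is g(x) = (211/48)x^5 - (10/9)x^4 - (191/27)x^3 + (743/162)x^2 + (71/243)x + 610/729


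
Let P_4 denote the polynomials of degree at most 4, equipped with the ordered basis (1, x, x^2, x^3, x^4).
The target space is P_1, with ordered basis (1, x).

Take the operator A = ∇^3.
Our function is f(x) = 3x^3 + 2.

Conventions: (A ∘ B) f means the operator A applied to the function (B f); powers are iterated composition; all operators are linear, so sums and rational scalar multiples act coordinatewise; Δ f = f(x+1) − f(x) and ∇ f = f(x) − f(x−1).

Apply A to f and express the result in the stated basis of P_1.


∇ f = 9x^2 - 9x + 3
∇ ∇ f = 18x - 18
∇ ∇ ∇ f = 18

g(x) = 18


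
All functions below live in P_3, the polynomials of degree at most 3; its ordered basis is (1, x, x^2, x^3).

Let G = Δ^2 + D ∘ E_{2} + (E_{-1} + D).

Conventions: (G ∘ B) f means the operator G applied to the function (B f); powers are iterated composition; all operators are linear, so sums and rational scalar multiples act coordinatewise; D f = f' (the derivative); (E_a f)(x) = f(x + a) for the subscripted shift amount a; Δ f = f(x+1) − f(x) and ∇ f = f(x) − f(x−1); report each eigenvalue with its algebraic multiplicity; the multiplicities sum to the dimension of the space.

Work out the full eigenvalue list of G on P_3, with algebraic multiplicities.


λ = 1 (multiplicity 4)

image of 1: 1
image of x: x + 1
image of x^2: x^2 + 2x + 7
image of x^3: x^3 + 3x^2 + 21x + 17
the matrix is upper triangular; its diagonal is (1, 1, 1, 1)
for a triangular matrix the eigenvalues are the diagonal entries, with algebraic multiplicity their repetition count


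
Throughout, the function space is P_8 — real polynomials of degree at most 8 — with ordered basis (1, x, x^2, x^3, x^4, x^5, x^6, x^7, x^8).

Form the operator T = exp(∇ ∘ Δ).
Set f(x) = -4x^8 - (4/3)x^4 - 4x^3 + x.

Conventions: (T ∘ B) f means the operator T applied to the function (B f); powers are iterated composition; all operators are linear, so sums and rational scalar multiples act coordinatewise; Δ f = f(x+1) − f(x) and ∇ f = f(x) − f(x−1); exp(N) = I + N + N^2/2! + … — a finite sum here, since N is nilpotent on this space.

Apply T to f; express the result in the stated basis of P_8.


order-1 term: -224x^6 - 560x^4 - 240x^2 - 24x - 32/3
order-2 term: -3360x^4 - 6720x^2 - 1024
order-3 term: -13440x^2 - 6720
order-4 term: -6720
the series for exp(∇ ∘ Δ) f terminates at order 4
exp(∇ ∘ Δ) f = -4x^8 - 224x^6 - (11764/3)x^4 - 4x^3 - 20400x^2 - 23x - 43424/3

the result is g(x) = -4x^8 - 224x^6 - (11764/3)x^4 - 4x^3 - 20400x^2 - 23x - 43424/3


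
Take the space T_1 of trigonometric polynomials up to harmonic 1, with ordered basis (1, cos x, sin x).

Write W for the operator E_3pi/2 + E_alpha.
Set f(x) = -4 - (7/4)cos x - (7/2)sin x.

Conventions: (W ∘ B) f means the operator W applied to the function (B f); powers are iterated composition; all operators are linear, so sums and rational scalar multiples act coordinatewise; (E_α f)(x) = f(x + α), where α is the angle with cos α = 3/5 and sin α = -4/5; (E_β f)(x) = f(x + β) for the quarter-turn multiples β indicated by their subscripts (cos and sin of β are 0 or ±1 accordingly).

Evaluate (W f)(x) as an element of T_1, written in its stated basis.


the result is g(x) = -8 + (21/4)cos x - (21/4)sin x

E_3pi/2 f = -4 + (7/2)cos x - (7/4)sin x
E_alpha f = -4 + (7/4)cos x - (7/2)sin x
(E_3pi/2 + E_alpha) f = -8 + (21/4)cos x - (21/4)sin x


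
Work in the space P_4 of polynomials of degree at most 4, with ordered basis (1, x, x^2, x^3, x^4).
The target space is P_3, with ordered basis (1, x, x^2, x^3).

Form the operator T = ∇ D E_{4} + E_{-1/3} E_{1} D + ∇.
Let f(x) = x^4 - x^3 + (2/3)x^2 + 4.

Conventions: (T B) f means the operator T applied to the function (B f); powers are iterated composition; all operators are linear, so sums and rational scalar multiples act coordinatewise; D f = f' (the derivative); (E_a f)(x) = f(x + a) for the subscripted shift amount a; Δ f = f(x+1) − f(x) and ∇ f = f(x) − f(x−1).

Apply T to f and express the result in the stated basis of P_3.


E_{4} f = x^4 + 15x^3 + (254/3)x^2 + (640/3)x + 620/3
D E_{4} f = 4x^3 + 45x^2 + (508/3)x + 640/3
∇ D E_{4} f = 12x^2 + 78x + 385/3
D f = 4x^3 - 3x^2 + (4/3)x
E_{1} D f = 4x^3 + 9x^2 + (22/3)x + 7/3
E_{-1/3} E_{1} D f = 4x^3 + 5x^2 + (8/3)x + 20/27
∇ f = 4x^3 - 9x^2 + (25/3)x - 8/3
(∇ D E_{4} + E_{-1/3} E_{1} D + ∇) f = 8x^3 + 8x^2 + 89x + 3413/27

the image equals g(x) = 8x^3 + 8x^2 + 89x + 3413/27


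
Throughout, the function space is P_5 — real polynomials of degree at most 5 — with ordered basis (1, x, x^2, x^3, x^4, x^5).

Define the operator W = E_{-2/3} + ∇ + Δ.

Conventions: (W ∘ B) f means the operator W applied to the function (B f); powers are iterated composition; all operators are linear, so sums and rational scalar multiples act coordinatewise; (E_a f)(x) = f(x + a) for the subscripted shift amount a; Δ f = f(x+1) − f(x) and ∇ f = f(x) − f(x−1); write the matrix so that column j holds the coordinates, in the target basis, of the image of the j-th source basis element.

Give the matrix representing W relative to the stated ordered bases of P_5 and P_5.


the matrix is [[1, 4/3, 4/9, 46/27, 16/81, 454/243]; [0, 1, 8/3, 4/3, 184/27, 80/81]; [0, 0, 1, 4, 8/3, 460/27]; [0, 0, 0, 1, 16/3, 40/9]; [0, 0, 0, 0, 1, 20/3]; [0, 0, 0, 0, 0, 1]] (rows listed top to bottom)

image of 1: 1
image of x: x + 4/3
image of x^2: x^2 + (8/3)x + 4/9
image of x^3: x^3 + 4x^2 + (4/3)x + 46/27
image of x^4: x^4 + (16/3)x^3 + (8/3)x^2 + (184/27)x + 16/81
image of x^5: x^5 + (20/3)x^4 + (40/9)x^3 + (460/27)x^2 + (80/81)x + 454/243
each image's coordinates form column j of the matrix


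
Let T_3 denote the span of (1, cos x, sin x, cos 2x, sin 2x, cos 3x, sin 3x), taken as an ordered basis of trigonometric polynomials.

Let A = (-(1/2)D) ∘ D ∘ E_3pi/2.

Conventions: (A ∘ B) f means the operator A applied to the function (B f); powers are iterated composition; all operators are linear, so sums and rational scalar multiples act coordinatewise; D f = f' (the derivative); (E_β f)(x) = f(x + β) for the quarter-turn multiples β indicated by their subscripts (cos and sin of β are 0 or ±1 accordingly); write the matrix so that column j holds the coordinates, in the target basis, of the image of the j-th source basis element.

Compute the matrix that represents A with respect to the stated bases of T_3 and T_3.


image of 1: 0
image of cos x: (1/2)sin x
image of sin x: -(1/2)cos x
image of cos 2x: -2cos 2x
image of sin 2x: -2sin 2x
image of cos 3x: -(9/2)sin 3x
image of sin 3x: (9/2)cos 3x
each image's coordinates form column j of the matrix

the matrix is [[0, 0, 0, 0, 0, 0, 0]; [0, 0, -1/2, 0, 0, 0, 0]; [0, 1/2, 0, 0, 0, 0, 0]; [0, 0, 0, -2, 0, 0, 0]; [0, 0, 0, 0, -2, 0, 0]; [0, 0, 0, 0, 0, 0, 9/2]; [0, 0, 0, 0, 0, -9/2, 0]] (rows listed top to bottom)


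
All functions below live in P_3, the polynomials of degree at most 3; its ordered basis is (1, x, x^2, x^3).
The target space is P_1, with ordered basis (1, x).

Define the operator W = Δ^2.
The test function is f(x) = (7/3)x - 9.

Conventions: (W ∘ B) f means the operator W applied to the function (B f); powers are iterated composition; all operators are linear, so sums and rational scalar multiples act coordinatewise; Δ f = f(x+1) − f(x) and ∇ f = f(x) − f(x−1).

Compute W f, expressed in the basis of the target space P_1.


the result is g(x) = 0

Δ f = 7/3
Δ Δ f = 0


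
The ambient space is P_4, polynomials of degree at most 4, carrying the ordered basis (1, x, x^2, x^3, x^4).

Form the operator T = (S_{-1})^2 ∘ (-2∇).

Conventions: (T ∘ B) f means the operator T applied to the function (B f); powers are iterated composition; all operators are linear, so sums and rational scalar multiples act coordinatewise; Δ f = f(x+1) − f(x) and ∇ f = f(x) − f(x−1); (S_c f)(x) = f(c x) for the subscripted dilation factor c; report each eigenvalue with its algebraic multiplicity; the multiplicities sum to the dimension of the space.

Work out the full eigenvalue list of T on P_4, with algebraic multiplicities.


image of 1: 0
image of x: -2
image of x^2: -4x + 2
image of x^3: -6x^2 + 6x - 2
image of x^4: -8x^3 + 12x^2 - 8x + 2
the matrix is upper triangular; its diagonal is (0, 0, 0, 0, 0)
for a triangular matrix the eigenvalues are the diagonal entries, with algebraic multiplicity their repetition count

λ = 0 (multiplicity 5)


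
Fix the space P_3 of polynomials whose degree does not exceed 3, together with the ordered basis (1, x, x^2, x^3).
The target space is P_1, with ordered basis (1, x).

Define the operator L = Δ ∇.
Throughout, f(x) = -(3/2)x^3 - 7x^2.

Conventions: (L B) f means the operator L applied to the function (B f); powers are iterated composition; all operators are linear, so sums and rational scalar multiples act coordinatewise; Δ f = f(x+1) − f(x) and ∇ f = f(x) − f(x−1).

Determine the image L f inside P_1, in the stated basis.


g(x) = -9x - 14

∇ f = -(9/2)x^2 - (19/2)x + 11/2
Δ ∇ f = -9x - 14


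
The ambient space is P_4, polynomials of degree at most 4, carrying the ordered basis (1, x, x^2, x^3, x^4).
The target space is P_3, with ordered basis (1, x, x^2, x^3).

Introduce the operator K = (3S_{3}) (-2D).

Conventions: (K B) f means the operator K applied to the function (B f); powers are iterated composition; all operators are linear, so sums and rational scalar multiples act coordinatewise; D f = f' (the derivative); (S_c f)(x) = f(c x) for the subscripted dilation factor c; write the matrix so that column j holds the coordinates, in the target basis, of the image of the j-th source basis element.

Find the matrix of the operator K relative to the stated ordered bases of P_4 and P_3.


image of 1: 0
image of x: -6
image of x^2: -36x
image of x^3: -162x^2
image of x^4: -648x^3
each image's coordinates form column j of the matrix

the matrix is [[0, -6, 0, 0, 0]; [0, 0, -36, 0, 0]; [0, 0, 0, -162, 0]; [0, 0, 0, 0, -648]] (rows listed top to bottom)


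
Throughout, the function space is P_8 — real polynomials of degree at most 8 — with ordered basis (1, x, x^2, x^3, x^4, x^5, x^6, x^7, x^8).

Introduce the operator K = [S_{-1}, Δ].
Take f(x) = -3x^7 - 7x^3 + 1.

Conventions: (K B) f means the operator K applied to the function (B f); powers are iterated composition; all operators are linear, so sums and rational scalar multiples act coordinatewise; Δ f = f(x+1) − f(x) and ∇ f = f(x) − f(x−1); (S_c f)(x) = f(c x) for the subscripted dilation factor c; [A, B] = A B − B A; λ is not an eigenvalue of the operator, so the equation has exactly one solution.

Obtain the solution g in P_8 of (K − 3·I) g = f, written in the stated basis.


the result is g(x) = x^7 + (14/3)x^6 - (56/3)x^5 - (350/9)x^4 + (1183/27)x^3 - (616/27)x^2 + (9352/81)x + 22859/243

write g with unknown coordinates in the stated basis and equate coefficients in (K − 3·I) g = f
solving from the highest basis element down gives g = x^7 + (14/3)x^6 - (56/3)x^5 - (350/9)x^4 + (1183/27)x^3 - (616/27)x^2 + (9352/81)x + 22859/243
check: K g = 14x^6 - 56x^5 - (350/3)x^4 + (1120/9)x^3 - (616/9)x^2 + (9352/27)x + 22940/81
so K g − 3·g = -3x^7 - 7x^3 + 1 = f ✓


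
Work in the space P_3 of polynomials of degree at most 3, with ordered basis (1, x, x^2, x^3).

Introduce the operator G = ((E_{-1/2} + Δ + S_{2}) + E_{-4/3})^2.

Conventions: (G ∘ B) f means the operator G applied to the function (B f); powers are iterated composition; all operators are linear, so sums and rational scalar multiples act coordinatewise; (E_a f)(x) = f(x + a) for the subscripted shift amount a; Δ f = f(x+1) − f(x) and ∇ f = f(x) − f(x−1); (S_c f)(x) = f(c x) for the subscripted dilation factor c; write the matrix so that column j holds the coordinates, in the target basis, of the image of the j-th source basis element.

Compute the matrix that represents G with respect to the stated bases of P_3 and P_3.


image of 1: 9
image of x: 16x - 35/6
image of x^2: 36x^2 - (50/3)x + 1031/36
image of x^3: 100x^3 - 40x^2 + (394/3)x - 7469/216
each image's coordinates form column j of the matrix

the matrix is [[9, -35/6, 1031/36, -7469/216]; [0, 16, -50/3, 394/3]; [0, 0, 36, -40]; [0, 0, 0, 100]] (rows listed top to bottom)


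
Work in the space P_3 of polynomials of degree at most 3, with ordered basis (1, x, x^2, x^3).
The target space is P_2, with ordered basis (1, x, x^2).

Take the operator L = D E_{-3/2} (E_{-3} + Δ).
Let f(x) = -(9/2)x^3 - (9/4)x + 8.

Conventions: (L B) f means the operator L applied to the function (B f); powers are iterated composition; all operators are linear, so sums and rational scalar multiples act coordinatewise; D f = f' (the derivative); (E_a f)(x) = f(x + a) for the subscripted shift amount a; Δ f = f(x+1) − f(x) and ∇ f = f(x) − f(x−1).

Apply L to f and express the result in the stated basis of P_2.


the result is g(x) = -(27/2)x^2 + (189/2)x - 1989/8

E_{-3} f = -(9/2)x^3 + (81/2)x^2 - (495/4)x + 545/4
Δ f = -(27/2)x^2 - (27/2)x - 27/4
(E_{-3} + Δ) f = -(9/2)x^3 + 27x^2 - (549/4)x + 259/2
E_{-3/2} (E_{-3} + Δ) f = -(9/2)x^3 + (189/4)x^2 - (1989/8)x + 6581/16
D E_{-3/2} (E_{-3} + Δ) f = -(27/2)x^2 + (189/2)x - 1989/8


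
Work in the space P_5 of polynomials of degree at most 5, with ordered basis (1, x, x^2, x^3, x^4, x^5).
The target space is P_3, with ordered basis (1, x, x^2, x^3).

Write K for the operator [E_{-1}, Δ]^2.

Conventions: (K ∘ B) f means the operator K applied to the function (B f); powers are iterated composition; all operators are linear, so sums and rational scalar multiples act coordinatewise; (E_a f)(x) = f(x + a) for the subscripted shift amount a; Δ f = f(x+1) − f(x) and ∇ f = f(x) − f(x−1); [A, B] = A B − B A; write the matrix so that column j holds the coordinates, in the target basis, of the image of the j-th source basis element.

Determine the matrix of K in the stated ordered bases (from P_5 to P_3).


image of 1: 0
image of x: 0
image of x^2: 0
image of x^3: 0
image of x^4: 0
image of x^5: 0
each image's coordinates form column j of the matrix

the matrix is [[0, 0, 0, 0, 0, 0]; [0, 0, 0, 0, 0, 0]; [0, 0, 0, 0, 0, 0]; [0, 0, 0, 0, 0, 0]] (rows listed top to bottom)


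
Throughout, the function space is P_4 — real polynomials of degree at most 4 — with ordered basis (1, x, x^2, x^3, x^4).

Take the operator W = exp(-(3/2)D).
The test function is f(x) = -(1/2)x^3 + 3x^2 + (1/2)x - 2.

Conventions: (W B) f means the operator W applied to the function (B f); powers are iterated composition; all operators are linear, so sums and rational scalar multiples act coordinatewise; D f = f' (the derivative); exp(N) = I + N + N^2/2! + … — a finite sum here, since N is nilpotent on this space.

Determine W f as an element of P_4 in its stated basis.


order-1 term: (9/4)x^2 - 9x - 3/4
order-2 term: -(27/8)x + 27/4
order-3 term: 27/16
the series for exp(-(3/2)D) f terminates at order 3
exp(-(3/2)D) f = -(1/2)x^3 + (21/4)x^2 - (95/8)x + 91/16

the image equals g(x) = -(1/2)x^3 + (21/4)x^2 - (95/8)x + 91/16


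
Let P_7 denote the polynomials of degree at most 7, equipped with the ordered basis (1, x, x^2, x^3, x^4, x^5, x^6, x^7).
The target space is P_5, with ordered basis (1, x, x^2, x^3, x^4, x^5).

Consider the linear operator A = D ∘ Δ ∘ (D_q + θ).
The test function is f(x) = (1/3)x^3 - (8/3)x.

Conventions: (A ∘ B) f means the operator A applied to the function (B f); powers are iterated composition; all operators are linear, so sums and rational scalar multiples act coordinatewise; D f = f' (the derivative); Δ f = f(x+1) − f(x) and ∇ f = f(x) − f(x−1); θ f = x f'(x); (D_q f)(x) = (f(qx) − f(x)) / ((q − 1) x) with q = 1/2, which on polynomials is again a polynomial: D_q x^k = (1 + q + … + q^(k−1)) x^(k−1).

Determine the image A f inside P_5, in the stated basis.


the result is g(x) = 6x + 25/6

D_q f = (7/12)x^2 - 8/3
θ f = x^3 - (8/3)x
(D_q + θ) f = x^3 + (7/12)x^2 - (8/3)x - 8/3
Δ (D_q + θ) f = 3x^2 + (25/6)x - 13/12
D Δ (D_q + θ) f = 6x + 25/6


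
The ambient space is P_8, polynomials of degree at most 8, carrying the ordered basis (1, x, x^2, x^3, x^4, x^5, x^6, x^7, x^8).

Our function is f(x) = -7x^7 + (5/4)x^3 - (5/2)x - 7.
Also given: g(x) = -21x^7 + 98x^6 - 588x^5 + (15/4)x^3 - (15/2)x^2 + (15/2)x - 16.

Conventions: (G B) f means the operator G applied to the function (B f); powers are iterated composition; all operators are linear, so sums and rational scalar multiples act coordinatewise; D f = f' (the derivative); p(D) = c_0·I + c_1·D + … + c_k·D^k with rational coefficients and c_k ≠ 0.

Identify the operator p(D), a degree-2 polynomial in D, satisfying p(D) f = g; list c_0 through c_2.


D^0 f = -7x^7 + (5/4)x^3 - (5/2)x - 7
D^1 f = -49x^6 + (15/4)x^2 - 5/2
D^2 f = -294x^5 + (15/2)x
matching coefficients of g against c_0 f + c_1 Df + … from the top degree down determines the c_i
solution: c_0 = 3, c_1 = -2, c_2 = 2

c_0 = 3, c_1 = -2, c_2 = 2


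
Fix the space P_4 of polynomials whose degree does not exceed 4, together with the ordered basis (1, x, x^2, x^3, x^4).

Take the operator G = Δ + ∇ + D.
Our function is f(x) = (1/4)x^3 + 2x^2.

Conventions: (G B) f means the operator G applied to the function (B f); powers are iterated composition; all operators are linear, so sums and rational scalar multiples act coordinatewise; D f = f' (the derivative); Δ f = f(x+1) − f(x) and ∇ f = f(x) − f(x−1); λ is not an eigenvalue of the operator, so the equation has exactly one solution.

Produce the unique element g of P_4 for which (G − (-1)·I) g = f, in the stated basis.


write g with unknown coordinates in the stated basis and equate coefficients in (G − (-1)·I) g = f
solving from the highest basis element down gives g = (1/4)x^3 - (1/4)x^2 + (3/2)x - 5
check: G g = (9/4)x^2 - (3/2)x + 5
so G g − (-1)·g = (1/4)x^3 + 2x^2 = f ✓

the image equals g(x) = (1/4)x^3 - (1/4)x^2 + (3/2)x - 5


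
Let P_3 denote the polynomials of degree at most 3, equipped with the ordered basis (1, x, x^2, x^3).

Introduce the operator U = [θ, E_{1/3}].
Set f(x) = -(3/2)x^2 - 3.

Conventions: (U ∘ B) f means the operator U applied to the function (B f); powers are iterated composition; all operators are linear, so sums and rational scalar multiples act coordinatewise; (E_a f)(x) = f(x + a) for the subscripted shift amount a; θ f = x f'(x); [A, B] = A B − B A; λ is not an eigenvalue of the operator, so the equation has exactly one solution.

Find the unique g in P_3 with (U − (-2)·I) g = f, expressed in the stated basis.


write g with unknown coordinates in the stated basis and equate coefficients in (U − (-2)·I) g = f
solving from the highest basis element down gives g = -(3/4)x^2 - (1/4)x - 13/8
check: U g = (1/2)x + 1/4
so U g − (-2)·g = -(3/2)x^2 - 3 = f ✓

the image equals g(x) = -(3/4)x^2 - (1/4)x - 13/8


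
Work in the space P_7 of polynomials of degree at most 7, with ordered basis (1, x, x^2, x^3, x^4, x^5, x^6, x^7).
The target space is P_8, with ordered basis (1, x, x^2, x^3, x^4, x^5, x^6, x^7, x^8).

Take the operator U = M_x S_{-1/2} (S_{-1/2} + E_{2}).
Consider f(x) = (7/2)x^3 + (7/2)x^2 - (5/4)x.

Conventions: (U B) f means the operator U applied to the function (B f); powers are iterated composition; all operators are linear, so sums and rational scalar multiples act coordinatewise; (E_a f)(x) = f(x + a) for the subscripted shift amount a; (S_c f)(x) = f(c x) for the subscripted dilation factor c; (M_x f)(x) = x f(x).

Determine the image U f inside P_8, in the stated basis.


the result is g(x) = -(49/128)x^4 + (203/32)x^3 - (443/16)x^2 + (79/2)x

S_{-1/2} f = -(7/16)x^3 + (7/8)x^2 + (5/8)x
E_{2} f = (7/2)x^3 + (49/2)x^2 + (219/4)x + 79/2
(S_{-1/2} + E_{2}) f = (49/16)x^3 + (203/8)x^2 + (443/8)x + 79/2
S_{-1/2} (S_{-1/2} + E_{2}) f = -(49/128)x^3 + (203/32)x^2 - (443/16)x + 79/2
M_x S_{-1/2} (S_{-1/2} + E_{2}) f = -(49/128)x^4 + (203/32)x^3 - (443/16)x^2 + (79/2)x


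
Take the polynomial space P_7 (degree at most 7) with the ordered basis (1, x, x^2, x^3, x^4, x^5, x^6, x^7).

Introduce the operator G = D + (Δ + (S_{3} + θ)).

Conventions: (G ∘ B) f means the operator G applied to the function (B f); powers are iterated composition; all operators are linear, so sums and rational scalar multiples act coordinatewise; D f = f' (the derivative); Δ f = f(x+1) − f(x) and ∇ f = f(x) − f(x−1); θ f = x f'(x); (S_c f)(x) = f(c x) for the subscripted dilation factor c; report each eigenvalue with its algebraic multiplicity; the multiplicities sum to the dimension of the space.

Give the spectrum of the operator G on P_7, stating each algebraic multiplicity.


image of 1: 1
image of x: 4x + 2
image of x^2: 11x^2 + 4x + 1
image of x^3: 30x^3 + 6x^2 + 3x + 1
image of x^4: 85x^4 + 8x^3 + 6x^2 + 4x + 1
image of x^5: 248x^5 + 10x^4 + 10x^3 + 10x^2 + 5x + 1
image of x^6: 735x^6 + 12x^5 + 15x^4 + 20x^3 + 15x^2 + 6x + 1
image of x^7: 2194x^7 + 14x^6 + 21x^5 + 35x^4 + 35x^3 + 21x^2 + 7x + 1
the matrix is upper triangular; its diagonal is (1, 4, 11, 30, 85, 248, 735, 2194)
for a triangular matrix the eigenvalues are the diagonal entries, with algebraic multiplicity their repetition count

λ = 1 (multiplicity 1), λ = 4 (multiplicity 1), λ = 11 (multiplicity 1), λ = 30 (multiplicity 1), λ = 85 (multiplicity 1), λ = 248 (multiplicity 1), λ = 735 (multiplicity 1), λ = 2194 (multiplicity 1)


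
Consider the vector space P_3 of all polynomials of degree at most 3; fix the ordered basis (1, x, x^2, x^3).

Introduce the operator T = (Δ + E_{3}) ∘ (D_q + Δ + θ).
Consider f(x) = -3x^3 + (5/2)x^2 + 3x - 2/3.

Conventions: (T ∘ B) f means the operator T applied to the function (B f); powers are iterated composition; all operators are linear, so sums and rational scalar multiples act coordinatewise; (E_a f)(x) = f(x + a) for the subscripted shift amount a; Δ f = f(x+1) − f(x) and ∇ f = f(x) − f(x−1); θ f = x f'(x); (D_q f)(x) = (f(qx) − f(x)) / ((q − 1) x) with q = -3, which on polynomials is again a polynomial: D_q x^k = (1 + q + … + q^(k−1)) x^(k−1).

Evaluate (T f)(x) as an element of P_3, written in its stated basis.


D_q f = -21x^2 - 5x + 3
Δ f = -9x^2 - 4x + 5/2
θ f = -9x^3 + 5x^2 + 3x
(D_q + Δ + θ) f = -9x^3 - 25x^2 - 6x + 11/2
Δ (D_q + Δ + θ) f = -27x^2 - 77x - 40
E_{3} (D_q + Δ + θ) f = -9x^3 - 106x^2 - 399x - 961/2
(Δ + E_{3}) (D_q + Δ + θ) f = -9x^3 - 133x^2 - 476x - 1041/2

g(x) = -9x^3 - 133x^2 - 476x - 1041/2
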